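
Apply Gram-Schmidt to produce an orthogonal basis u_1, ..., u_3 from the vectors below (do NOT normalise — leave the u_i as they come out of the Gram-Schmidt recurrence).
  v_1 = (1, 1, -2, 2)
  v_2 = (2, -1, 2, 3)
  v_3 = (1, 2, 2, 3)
Orthogonal basis:
  u_1 = (1, 1, -2, 2)
  u_2 = (17/10, -13/10, 13/5, 12/5)
  u_3 = (-110/171, 406/171, 214/171, 22/57)

Apply the Gram-Schmidt recurrence
  u_1 = v_1
  u_i = v_i − Σ_{j<i} ((v_i · u_j) / (u_j · u_j)) · u_j.

Step by step this gives:
  u_1 = (1, 1, -2, 2)
  u_2 = (17/10, -13/10, 13/5, 12/5)
  u_3 = (-110/171, 406/171, 214/171, 22/57)

Orthogonality check:
  u_2 · u_1 = 0 (should be 0)
  u_3 · u_1 = 0 (should be 0)
  u_3 · u_2 = 0 (should be 0)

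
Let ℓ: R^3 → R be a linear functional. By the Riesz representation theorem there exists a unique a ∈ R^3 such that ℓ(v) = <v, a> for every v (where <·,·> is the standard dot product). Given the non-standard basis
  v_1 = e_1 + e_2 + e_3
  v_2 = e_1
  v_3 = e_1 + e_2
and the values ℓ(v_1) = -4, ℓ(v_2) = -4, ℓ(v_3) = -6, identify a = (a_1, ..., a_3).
a = (-4, -2, 2)

Write a = (a_1, ..., a_3) in the standard basis. For each basis vector v_i, ℓ(v_i) = <v_i, a> is a linear equation in the a_j's. Collect the n equations into a matrix system V a = ℓ, where row i of V is v_i (expressed in the standard basis). Since V is invertible (lower-triangular with 1s on the diagonal, up to permutation), solve by back-substitution:
  V =
[[1, 1, 1],
 [1, 0, 0],
 [1, 1, 0]]
  V a = (-4, -4, -6)
Solving gives a = (-4, -2, 2).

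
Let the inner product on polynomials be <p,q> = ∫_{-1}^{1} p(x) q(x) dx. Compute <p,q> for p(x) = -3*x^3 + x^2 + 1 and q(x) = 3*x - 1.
<p,q> = -94/15

Expand the product: p(x)·q(x) = -9*x^4 + 6*x^3 - x^2 + 3*x - 1.
∫_{-1}^{1} of each monomial x^k gives [2/(k+1) if k even, 0 if k odd]. Integrating term-by-term (or equivalently evaluating the antiderivative F(x) = -9*x^5/5 + 3*x^4/2 - x^3/3 + 3*x^2/2 - x at the endpoints):
  F(1) − F(−1) = -2/15 − (92/15) = -94/15.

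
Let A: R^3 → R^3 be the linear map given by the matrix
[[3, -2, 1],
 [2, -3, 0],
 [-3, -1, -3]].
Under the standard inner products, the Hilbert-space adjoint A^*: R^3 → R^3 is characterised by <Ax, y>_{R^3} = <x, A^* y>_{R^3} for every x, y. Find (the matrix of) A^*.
A^* = A^T =
[[3, 2, -3],
 [-2, -3, -1],
 [1, 0, -3]]

For real matrices with standard dot products, the defining identity <Ax, y> = <x, A^* y> gives (Ax)^T y = x^T (A^*) y, i.e. x^T A^T y = x^T (A^*) y. Since this holds for all x, y, we must have A^* = A^T. Therefore
A^* =
[[3, 2, -3],
 [-2, -3, -1],
 [1, 0, -3]].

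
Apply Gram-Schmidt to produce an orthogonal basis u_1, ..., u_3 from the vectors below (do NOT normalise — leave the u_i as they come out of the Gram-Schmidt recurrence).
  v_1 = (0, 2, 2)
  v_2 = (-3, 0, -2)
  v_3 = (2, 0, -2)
Orthogonal basis:
  u_1 = (0, 2, 2)
  u_2 = (-3, 1, -1)
  u_3 = (10/11, 15/11, -15/11)

Apply the Gram-Schmidt recurrence
  u_1 = v_1
  u_i = v_i − Σ_{j<i} ((v_i · u_j) / (u_j · u_j)) · u_j.

Step by step this gives:
  u_1 = (0, 2, 2)
  u_2 = (-3, 1, -1)
  u_3 = (10/11, 15/11, -15/11)

Orthogonality check:
  u_2 · u_1 = 0 (should be 0)
  u_3 · u_1 = 0 (should be 0)
  u_3 · u_2 = 0 (should be 0)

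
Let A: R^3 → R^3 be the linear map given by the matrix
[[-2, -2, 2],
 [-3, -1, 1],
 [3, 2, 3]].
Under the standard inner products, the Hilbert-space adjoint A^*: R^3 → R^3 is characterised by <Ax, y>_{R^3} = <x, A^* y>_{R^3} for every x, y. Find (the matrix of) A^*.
A^* = A^T =
[[-2, -3, 3],
 [-2, -1, 2],
 [2, 1, 3]]

For real matrices with standard dot products, the defining identity <Ax, y> = <x, A^* y> gives (Ax)^T y = x^T (A^*) y, i.e. x^T A^T y = x^T (A^*) y. Since this holds for all x, y, we must have A^* = A^T. Therefore
A^* =
[[-2, -3, 3],
 [-2, -1, 2],
 [2, 1, 3]].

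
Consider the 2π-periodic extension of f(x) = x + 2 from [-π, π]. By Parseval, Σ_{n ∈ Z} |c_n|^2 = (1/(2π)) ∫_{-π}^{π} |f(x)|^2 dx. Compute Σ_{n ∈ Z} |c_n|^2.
Σ |c_n|^2 = π^2/3 + 4

Expand and integrate term by term over [-π, π]:
  ∫ (x)^2 dx = 1·(2π^3/3); ∫ 2·1·(2)·x dx = 0 (odd integrand); ∫ 2^2 dx = 4·2π.
So (1/(2π)) ∫_{-π}^{π} (x + 2)^2 dx = 1π^2/3 + 4 = π^2/3 + 4.
Parseval ⇒ Σ |c_n|^2 = π^2/3 + 4.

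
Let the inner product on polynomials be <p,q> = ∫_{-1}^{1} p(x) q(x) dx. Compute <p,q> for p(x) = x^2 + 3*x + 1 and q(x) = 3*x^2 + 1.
<p,q> = 88/15

Expand the product: p(x)·q(x) = 3*x^4 + 9*x^3 + 4*x^2 + 3*x + 1.
∫_{-1}^{1} of each monomial x^k gives [2/(k+1) if k even, 0 if k odd]. Integrating term-by-term (or equivalently evaluating the antiderivative F(x) = 3*x^5/5 + 9*x^4/4 + 4*x^3/3 + 3*x^2/2 + x at the endpoints):
  F(1) − F(−1) = 401/60 − (49/60) = 88/15.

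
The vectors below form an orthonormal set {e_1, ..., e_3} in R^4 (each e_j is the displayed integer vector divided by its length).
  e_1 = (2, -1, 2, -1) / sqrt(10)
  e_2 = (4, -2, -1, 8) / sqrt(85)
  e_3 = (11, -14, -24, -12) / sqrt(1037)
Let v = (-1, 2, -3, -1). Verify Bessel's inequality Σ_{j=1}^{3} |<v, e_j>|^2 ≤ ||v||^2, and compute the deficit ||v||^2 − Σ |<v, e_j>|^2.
Σ |<v, e_j>|^2 = 1469/122; ||v||^2 = 15; deficit = 361/122

Write each e_j = u_j / sqrt(<u_j, u_j>) where u_j is the displayed integer vector. Then <v, e_j> = <v, u_j> / sqrt(<u_j, u_j>), so |<v, e_j>|^2 = <v, u_j>^2 / <u_j, u_j>.
Coefficients: <v, e_1> = -9/sqrt(10), <v, e_2> = -13/sqrt(85), <v, e_3> = 45/sqrt(1037).
Square and sum: Σ |<v, e_j>|^2 = 1469/122.
Compute ||v||^2 = v·v = 15.
Deficit = 15 − 1469/122 = 361/122 ≥ 0, confirming Bessel's inequality. (The deficit equals ||v − Σ <v,e_j> e_j||^2, the squared distance from v to span{e_j}.)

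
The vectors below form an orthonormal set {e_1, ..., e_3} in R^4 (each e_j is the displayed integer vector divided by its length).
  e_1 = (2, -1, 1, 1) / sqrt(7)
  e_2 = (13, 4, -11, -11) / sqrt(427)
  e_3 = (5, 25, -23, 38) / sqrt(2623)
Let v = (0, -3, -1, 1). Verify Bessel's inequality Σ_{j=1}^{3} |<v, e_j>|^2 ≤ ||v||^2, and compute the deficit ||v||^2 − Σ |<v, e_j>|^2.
Σ |<v, e_j>|^2 = 73/43; ||v||^2 = 11; deficit = 400/43

Write each e_j = u_j / sqrt(<u_j, u_j>) where u_j is the displayed integer vector. Then <v, e_j> = <v, u_j> / sqrt(<u_j, u_j>), so |<v, e_j>|^2 = <v, u_j>^2 / <u_j, u_j>.
Coefficients: <v, e_1> = 3/sqrt(7), <v, e_2> = -12/sqrt(427), <v, e_3> = -14/sqrt(2623).
Square and sum: Σ |<v, e_j>|^2 = 73/43.
Compute ||v||^2 = v·v = 11.
Deficit = 11 − 73/43 = 400/43 ≥ 0, confirming Bessel's inequality. (The deficit equals ||v − Σ <v,e_j> e_j||^2, the squared distance from v to span{e_j}.)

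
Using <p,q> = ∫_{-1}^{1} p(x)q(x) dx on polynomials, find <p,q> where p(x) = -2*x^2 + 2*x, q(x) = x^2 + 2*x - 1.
<p,q> = 16/5

Expand the product: p(x)·q(x) = -2*x^4 - 2*x^3 + 6*x^2 - 2*x.
∫_{-1}^{1} of each monomial x^k gives [2/(k+1) if k even, 0 if k odd]. Integrating term-by-term (or equivalently evaluating the antiderivative F(x) = -2*x^5/5 - x^4/2 + 2*x^3 - x^2 at the endpoints):
  F(1) − F(−1) = 1/10 − (-31/10) = 16/5.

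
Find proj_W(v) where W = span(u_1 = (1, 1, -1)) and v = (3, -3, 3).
proj_W(v) = (-1, -1, 1)

Set up U = [u_1 | ... | u_1] ∈ R^(3×1). The projector onto W = col(U) is P = U (U^T U)^(-1) U^T.
Compute U^T U =
  [3],
and U^T v = (-3).
Solve U^T U · c = U^T v for the coefficients: c = (-1). The projection is proj_W(v) = U c.
Check: (v - proj_W(v)) · u_1 = 0  (should be 0).
Result: proj_W(v) = (-1, -1, 1).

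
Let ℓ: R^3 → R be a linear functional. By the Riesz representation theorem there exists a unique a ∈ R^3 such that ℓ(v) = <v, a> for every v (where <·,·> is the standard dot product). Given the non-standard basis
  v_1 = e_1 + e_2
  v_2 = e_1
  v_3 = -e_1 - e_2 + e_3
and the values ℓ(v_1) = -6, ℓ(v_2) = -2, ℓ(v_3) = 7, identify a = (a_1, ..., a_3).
a = (-2, -4, 1)

Write a = (a_1, ..., a_3) in the standard basis. For each basis vector v_i, ℓ(v_i) = <v_i, a> is a linear equation in the a_j's. Collect the n equations into a matrix system V a = ℓ, where row i of V is v_i (expressed in the standard basis). Since V is invertible (lower-triangular with 1s on the diagonal, up to permutation), solve by back-substitution:
  V =
[[1, 1, 0],
 [1, 0, 0],
 [-1, -1, 1]]
  V a = (-6, -2, 7)
Solving gives a = (-2, -4, 1).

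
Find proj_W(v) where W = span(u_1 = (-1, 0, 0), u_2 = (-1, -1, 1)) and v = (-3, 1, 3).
proj_W(v) = (-3, -1, 1)

Set up U = [u_1 | ... | u_2] ∈ R^(3×2). The projector onto W = col(U) is P = U (U^T U)^(-1) U^T.
Compute U^T U =
  [1, 1]
  [1, 3],
and U^T v = (3, 5).
Solve U^T U · c = U^T v for the coefficients: c = (2, 1). The projection is proj_W(v) = U c.
Check: (v - proj_W(v)) · u_1 = 0  (should be 0).
Check: (v - proj_W(v)) · u_2 = 0  (should be 0).
Result: proj_W(v) = (-3, -1, 1).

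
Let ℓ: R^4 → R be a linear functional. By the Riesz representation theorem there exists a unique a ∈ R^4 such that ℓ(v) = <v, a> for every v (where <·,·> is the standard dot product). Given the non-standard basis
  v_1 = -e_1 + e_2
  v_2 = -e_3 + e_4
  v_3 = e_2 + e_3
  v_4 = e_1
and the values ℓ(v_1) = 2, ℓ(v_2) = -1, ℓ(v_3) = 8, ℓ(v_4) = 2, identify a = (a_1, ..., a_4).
a = (2, 4, 4, 3)

Write a = (a_1, ..., a_4) in the standard basis. For each basis vector v_i, ℓ(v_i) = <v_i, a> is a linear equation in the a_j's. Collect the n equations into a matrix system V a = ℓ, where row i of V is v_i (expressed in the standard basis). Since V is invertible (lower-triangular with 1s on the diagonal, up to permutation), solve by back-substitution:
  V =
[[-1, 1, 0, 0],
 [0, 0, -1, 1],
 [0, 1, 1, 0],
 [1, 0, 0, 0]]
  V a = (2, -1, 8, 2)
Solving gives a = (2, 4, 4, 3).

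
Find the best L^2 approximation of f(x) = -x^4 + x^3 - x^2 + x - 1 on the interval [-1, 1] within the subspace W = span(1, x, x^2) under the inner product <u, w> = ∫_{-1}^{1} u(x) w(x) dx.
g(x) = -13*x^2/7 + 8*x/5 - 32/35

The best approximation g ∈ W is the orthogonal projection of f onto W. Writing g = a_0 + a_1 x + a_2 x^2, the coefficients solve the normal equations G · a = b where
  G_{ij} = <φ_i, φ_j> and b_i = <f, φ_i>, with φ_0 = 1, φ_1 = x, φ_2 = x^2.
G =
  [2, 0, 2/3]
  [0, 2/3, 0]
  [2/3, 0, 2/5],
b = (-46/15, 16/15, -142/105).
Solving gives a_0 = -32/35, a_1 = 8/5, a_2 = -13/7, so
  g(x) = -13*x^2/7 + 8*x/5 - 32/35.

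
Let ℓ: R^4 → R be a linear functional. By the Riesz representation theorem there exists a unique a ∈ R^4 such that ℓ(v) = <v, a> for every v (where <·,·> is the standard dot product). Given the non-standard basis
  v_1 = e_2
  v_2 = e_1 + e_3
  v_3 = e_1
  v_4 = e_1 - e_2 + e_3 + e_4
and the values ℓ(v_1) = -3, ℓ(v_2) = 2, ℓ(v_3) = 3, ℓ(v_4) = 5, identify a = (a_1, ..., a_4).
a = (3, -3, -1, 0)

Write a = (a_1, ..., a_4) in the standard basis. For each basis vector v_i, ℓ(v_i) = <v_i, a> is a linear equation in the a_j's. Collect the n equations into a matrix system V a = ℓ, where row i of V is v_i (expressed in the standard basis). Since V is invertible (lower-triangular with 1s on the diagonal, up to permutation), solve by back-substitution:
  V =
[[0, 1, 0, 0],
 [1, 0, 1, 0],
 [1, 0, 0, 0],
 [1, -1, 1, 1]]
  V a = (-3, 2, 3, 5)
Solving gives a = (3, -3, -1, 0).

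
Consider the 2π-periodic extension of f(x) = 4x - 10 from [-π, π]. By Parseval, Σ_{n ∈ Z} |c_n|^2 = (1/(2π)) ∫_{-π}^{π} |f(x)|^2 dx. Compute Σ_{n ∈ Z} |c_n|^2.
Σ |c_n|^2 = 16π^2/3 + 100

Expand and integrate term by term over [-π, π]:
  ∫ (4x)^2 dx = 16·(2π^3/3); ∫ 2·4·(-10)·x dx = 0 (odd integrand); ∫ (-10)^2 dx = 100·2π.
So (1/(2π)) ∫_{-π}^{π} (4x - 10)^2 dx = 16π^2/3 + 100 = 16π^2/3 + 100.
Parseval ⇒ Σ |c_n|^2 = 16π^2/3 + 100.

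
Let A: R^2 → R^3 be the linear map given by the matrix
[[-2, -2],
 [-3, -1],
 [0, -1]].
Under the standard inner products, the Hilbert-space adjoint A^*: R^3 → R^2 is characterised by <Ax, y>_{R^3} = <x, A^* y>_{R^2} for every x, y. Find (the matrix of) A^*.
A^* = A^T =
[[-2, -3, 0],
 [-2, -1, -1]]

For real matrices with standard dot products, the defining identity <Ax, y> = <x, A^* y> gives (Ax)^T y = x^T (A^*) y, i.e. x^T A^T y = x^T (A^*) y. Since this holds for all x, y, we must have A^* = A^T. Therefore
A^* =
[[-2, -3, 0],
 [-2, -1, -1]].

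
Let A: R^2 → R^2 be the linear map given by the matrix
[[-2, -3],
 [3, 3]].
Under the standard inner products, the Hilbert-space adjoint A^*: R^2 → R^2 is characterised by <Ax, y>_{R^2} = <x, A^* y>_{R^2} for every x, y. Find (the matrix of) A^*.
A^* = A^T =
[[-2, 3],
 [-3, 3]]

For real matrices with standard dot products, the defining identity <Ax, y> = <x, A^* y> gives (Ax)^T y = x^T (A^*) y, i.e. x^T A^T y = x^T (A^*) y. Since this holds for all x, y, we must have A^* = A^T. Therefore
A^* =
[[-2, 3],
 [-3, 3]].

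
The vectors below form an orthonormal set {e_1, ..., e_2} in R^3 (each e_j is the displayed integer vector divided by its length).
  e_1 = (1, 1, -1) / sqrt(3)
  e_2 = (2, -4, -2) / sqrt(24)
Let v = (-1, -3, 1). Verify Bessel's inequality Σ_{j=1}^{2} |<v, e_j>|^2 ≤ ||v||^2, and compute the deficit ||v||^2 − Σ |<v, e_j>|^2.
Σ |<v, e_j>|^2 = 11; ||v||^2 = 11; deficit = 0

Write each e_j = u_j / sqrt(<u_j, u_j>) where u_j is the displayed integer vector. Then <v, e_j> = <v, u_j> / sqrt(<u_j, u_j>), so |<v, e_j>|^2 = <v, u_j>^2 / <u_j, u_j>.
Coefficients: <v, e_1> = -5/sqrt(3), <v, e_2> = 8/sqrt(24).
Square and sum: Σ |<v, e_j>|^2 = 11.
Compute ||v||^2 = v·v = 11.
Deficit = 11 − 11 = 0 ≥ 0, confirming Bessel's inequality. (The deficit equals ||v − Σ <v,e_j> e_j||^2, the squared distance from v to span{e_j}.)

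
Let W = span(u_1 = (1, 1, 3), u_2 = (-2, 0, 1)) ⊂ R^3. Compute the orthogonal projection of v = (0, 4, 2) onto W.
proj_W(v) = (4/9, 8/9, 26/9)

Set up U = [u_1 | ... | u_2] ∈ R^(3×2). The projector onto W = col(U) is P = U (U^T U)^(-1) U^T.
Compute U^T U =
  [11, 1]
  [1, 5],
and U^T v = (10, 2).
Solve U^T U · c = U^T v for the coefficients: c = (8/9, 2/9). The projection is proj_W(v) = U c.
Check: (v - proj_W(v)) · u_1 = 0  (should be 0).
Check: (v - proj_W(v)) · u_2 = 0  (should be 0).
Result: proj_W(v) = (4/9, 8/9, 26/9).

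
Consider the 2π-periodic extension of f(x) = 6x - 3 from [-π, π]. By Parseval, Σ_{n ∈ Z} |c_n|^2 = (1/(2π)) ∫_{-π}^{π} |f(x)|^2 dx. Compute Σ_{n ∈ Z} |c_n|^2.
Σ |c_n|^2 = 12π^2 + 9

Expand and integrate term by term over [-π, π]:
  ∫ (6x)^2 dx = 36·(2π^3/3); ∫ 2·6·(-3)·x dx = 0 (odd integrand); ∫ (-3)^2 dx = 9·2π.
So (1/(2π)) ∫_{-π}^{π} (6x - 3)^2 dx = 36π^2/3 + 9 = 12π^2 + 9.
Parseval ⇒ Σ |c_n|^2 = 12π^2 + 9.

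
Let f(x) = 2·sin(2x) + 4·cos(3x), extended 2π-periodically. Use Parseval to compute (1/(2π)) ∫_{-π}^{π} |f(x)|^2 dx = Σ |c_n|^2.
Σ |c_n|^2 = 10

Expand |f|^2 and use orthogonality of {sin(nx), cos(mx)} on [-π, π]:
  ∫_{-π}^{π} sin(nx)^2 dx = π, ∫ cos(mx)^2 dx = π, and cross terms integrate to 0.
So ∫_{-π}^{π} f(x)^2 dx = 2^2 · π + 4^2 · π = (4 + 16)π.
Divide by 2π: (4 + 16)/2 = 10.
By Parseval, this equals Σ |c_n|^2.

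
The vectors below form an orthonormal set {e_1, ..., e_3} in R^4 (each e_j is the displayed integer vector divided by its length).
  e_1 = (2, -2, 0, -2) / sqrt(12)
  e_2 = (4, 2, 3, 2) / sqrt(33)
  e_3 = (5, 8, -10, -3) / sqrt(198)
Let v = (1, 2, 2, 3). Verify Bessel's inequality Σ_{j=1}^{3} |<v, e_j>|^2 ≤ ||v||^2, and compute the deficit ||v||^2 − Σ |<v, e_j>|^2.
Σ |<v, e_j>|^2 = 160/9; ||v||^2 = 18; deficit = 2/9

Write each e_j = u_j / sqrt(<u_j, u_j>) where u_j is the displayed integer vector. Then <v, e_j> = <v, u_j> / sqrt(<u_j, u_j>), so |<v, e_j>|^2 = <v, u_j>^2 / <u_j, u_j>.
Coefficients: <v, e_1> = -8/sqrt(12), <v, e_2> = 20/sqrt(33), <v, e_3> = -8/sqrt(198).
Square and sum: Σ |<v, e_j>|^2 = 160/9.
Compute ||v||^2 = v·v = 18.
Deficit = 18 − 160/9 = 2/9 ≥ 0, confirming Bessel's inequality. (The deficit equals ||v − Σ <v,e_j> e_j||^2, the squared distance from v to span{e_j}.)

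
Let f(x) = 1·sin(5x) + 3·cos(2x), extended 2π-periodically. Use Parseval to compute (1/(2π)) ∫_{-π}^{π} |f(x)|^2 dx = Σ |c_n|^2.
Σ |c_n|^2 = 5

Expand |f|^2 and use orthogonality of {sin(nx), cos(mx)} on [-π, π]:
  ∫_{-π}^{π} sin(nx)^2 dx = π, ∫ cos(mx)^2 dx = π, and cross terms integrate to 0.
So ∫_{-π}^{π} f(x)^2 dx = 1^2 · π + 3^2 · π = (1 + 9)π.
Divide by 2π: (1 + 9)/2 = 5.
By Parseval, this equals Σ |c_n|^2.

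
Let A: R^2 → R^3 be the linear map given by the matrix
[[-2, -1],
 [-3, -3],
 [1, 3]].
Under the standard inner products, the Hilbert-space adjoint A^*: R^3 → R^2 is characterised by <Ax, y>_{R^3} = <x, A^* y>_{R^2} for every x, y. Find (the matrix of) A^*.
A^* = A^T =
[[-2, -3, 1],
 [-1, -3, 3]]

For real matrices with standard dot products, the defining identity <Ax, y> = <x, A^* y> gives (Ax)^T y = x^T (A^*) y, i.e. x^T A^T y = x^T (A^*) y. Since this holds for all x, y, we must have A^* = A^T. Therefore
A^* =
[[-2, -3, 1],
 [-1, -3, 3]].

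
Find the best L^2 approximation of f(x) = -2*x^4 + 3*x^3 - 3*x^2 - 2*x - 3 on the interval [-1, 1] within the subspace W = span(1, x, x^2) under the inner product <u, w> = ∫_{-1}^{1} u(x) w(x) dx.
g(x) = -33*x^2/7 - x/5 - 99/35

The best approximation g ∈ W is the orthogonal projection of f onto W. Writing g = a_0 + a_1 x + a_2 x^2, the coefficients solve the normal equations G · a = b where
  G_{ij} = <φ_i, φ_j> and b_i = <f, φ_i>, with φ_0 = 1, φ_1 = x, φ_2 = x^2.
G =
  [2, 0, 2/3]
  [0, 2/3, 0]
  [2/3, 0, 2/5],
b = (-44/5, -2/15, -132/35).
Solving gives a_0 = -99/35, a_1 = -1/5, a_2 = -33/7, so
  g(x) = -33*x^2/7 - x/5 - 99/35.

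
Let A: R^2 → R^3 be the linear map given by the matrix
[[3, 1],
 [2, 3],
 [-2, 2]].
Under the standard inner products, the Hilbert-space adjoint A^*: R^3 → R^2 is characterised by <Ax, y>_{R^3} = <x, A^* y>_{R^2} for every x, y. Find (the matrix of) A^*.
A^* = A^T =
[[3, 2, -2],
 [1, 3, 2]]

For real matrices with standard dot products, the defining identity <Ax, y> = <x, A^* y> gives (Ax)^T y = x^T (A^*) y, i.e. x^T A^T y = x^T (A^*) y. Since this holds for all x, y, we must have A^* = A^T. Therefore
A^* =
[[3, 2, -2],
 [1, 3, 2]].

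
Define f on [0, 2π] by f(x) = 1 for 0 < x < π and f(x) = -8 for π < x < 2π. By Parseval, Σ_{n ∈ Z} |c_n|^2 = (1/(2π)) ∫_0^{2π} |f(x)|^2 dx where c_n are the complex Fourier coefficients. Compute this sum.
Σ |c_n|^2 = 65/2

Parseval equates the L^2 energy of f (normalised by 1/(2π)) with the ℓ^2 sum of its Fourier coefficients: (1/(2π)) ∫_0^{2π} |f|^2 = Σ |c_n|^2.
Compute the left side: (1/(2π)) [∫_0^π 1^2 dx + ∫_π^{2π} (-8)^2 dx] = (1/(2π)) · (1π + 64π) = (1 + 64)/2 = 65/2.
So Σ_{n ∈ Z} |c_n|^2 = 65/2.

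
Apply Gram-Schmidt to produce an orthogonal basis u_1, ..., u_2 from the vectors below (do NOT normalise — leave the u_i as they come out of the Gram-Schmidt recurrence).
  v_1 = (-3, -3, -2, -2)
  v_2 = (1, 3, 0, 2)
Orthogonal basis:
  u_1 = (-3, -3, -2, -2)
  u_2 = (-11/13, 15/13, -16/13, 10/13)

Apply the Gram-Schmidt recurrence
  u_1 = v_1
  u_i = v_i − Σ_{j<i} ((v_i · u_j) / (u_j · u_j)) · u_j.

Step by step this gives:
  u_1 = (-3, -3, -2, -2)
  u_2 = (-11/13, 15/13, -16/13, 10/13)

Orthogonality check:
  u_2 · u_1 = 0 (should be 0)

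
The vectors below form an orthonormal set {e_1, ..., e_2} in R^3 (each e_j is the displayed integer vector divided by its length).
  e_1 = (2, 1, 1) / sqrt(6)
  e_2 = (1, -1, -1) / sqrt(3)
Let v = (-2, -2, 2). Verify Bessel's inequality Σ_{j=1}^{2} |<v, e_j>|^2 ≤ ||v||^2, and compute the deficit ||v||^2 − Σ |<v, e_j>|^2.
Σ |<v, e_j>|^2 = 4; ||v||^2 = 12; deficit = 8

Write each e_j = u_j / sqrt(<u_j, u_j>) where u_j is the displayed integer vector. Then <v, e_j> = <v, u_j> / sqrt(<u_j, u_j>), so |<v, e_j>|^2 = <v, u_j>^2 / <u_j, u_j>.
Coefficients: <v, e_1> = -4/sqrt(6), <v, e_2> = -2/sqrt(3).
Square and sum: Σ |<v, e_j>|^2 = 4.
Compute ||v||^2 = v·v = 12.
Deficit = 12 − 4 = 8 ≥ 0, confirming Bessel's inequality. (The deficit equals ||v − Σ <v,e_j> e_j||^2, the squared distance from v to span{e_j}.)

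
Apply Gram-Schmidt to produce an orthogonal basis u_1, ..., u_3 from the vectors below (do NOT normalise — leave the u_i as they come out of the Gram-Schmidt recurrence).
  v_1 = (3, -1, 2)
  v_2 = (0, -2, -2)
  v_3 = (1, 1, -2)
Orthogonal basis:
  u_1 = (3, -1, 2)
  u_2 = (3/7, -15/7, -12/7)
  u_3 = (4/3, 4/3, -4/3)

Apply the Gram-Schmidt recurrence
  u_1 = v_1
  u_i = v_i − Σ_{j<i} ((v_i · u_j) / (u_j · u_j)) · u_j.

Step by step this gives:
  u_1 = (3, -1, 2)
  u_2 = (3/7, -15/7, -12/7)
  u_3 = (4/3, 4/3, -4/3)

Orthogonality check:
  u_2 · u_1 = 0 (should be 0)
  u_3 · u_1 = 0 (should be 0)
  u_3 · u_2 = 0 (should be 0)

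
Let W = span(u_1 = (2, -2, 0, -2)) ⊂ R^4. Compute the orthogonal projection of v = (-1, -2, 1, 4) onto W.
proj_W(v) = (-1, 1, 0, 1)

Set up U = [u_1 | ... | u_1] ∈ R^(4×1). The projector onto W = col(U) is P = U (U^T U)^(-1) U^T.
Compute U^T U =
  [12],
and U^T v = (-6).
Solve U^T U · c = U^T v for the coefficients: c = (-1/2). The projection is proj_W(v) = U c.
Check: (v - proj_W(v)) · u_1 = 0  (should be 0).
Result: proj_W(v) = (-1, 1, 0, 1).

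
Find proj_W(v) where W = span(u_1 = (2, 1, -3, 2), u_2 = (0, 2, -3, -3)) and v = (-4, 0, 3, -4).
proj_W(v) = (-1130/371, -207/371, 1158/371, -1667/371)

Set up U = [u_1 | ... | u_2] ∈ R^(4×2). The projector onto W = col(U) is P = U (U^T U)^(-1) U^T.
Compute U^T U =
  [18, 5]
  [5, 22],
and U^T v = (-25, 3).
Solve U^T U · c = U^T v for the coefficients: c = (-565/371, 179/371). The projection is proj_W(v) = U c.
Check: (v - proj_W(v)) · u_1 = 0  (should be 0).
Check: (v - proj_W(v)) · u_2 = 0  (should be 0).
Result: proj_W(v) = (-1130/371, -207/371, 1158/371, -1667/371).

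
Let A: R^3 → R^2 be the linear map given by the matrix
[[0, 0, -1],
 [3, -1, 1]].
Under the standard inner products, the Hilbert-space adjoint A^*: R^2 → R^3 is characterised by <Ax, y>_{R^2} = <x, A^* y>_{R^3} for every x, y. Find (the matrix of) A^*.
A^* = A^T =
[[0, 3],
 [0, -1],
 [-1, 1]]

For real matrices with standard dot products, the defining identity <Ax, y> = <x, A^* y> gives (Ax)^T y = x^T (A^*) y, i.e. x^T A^T y = x^T (A^*) y. Since this holds for all x, y, we must have A^* = A^T. Therefore
A^* =
[[0, 3],
 [0, -1],
 [-1, 1]].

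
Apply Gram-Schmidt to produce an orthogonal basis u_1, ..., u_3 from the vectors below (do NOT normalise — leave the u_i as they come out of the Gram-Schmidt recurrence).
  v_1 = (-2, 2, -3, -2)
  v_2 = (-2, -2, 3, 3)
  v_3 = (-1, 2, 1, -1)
Orthogonal basis:
  u_1 = (-2, 2, -3, -2)
  u_2 = (-24/7, -4/7, 6/7, 11/7)
  u_3 = (-55/321, 508/321, 174/107, -220/321)

Apply the Gram-Schmidt recurrence
  u_1 = v_1
  u_i = v_i − Σ_{j<i} ((v_i · u_j) / (u_j · u_j)) · u_j.

Step by step this gives:
  u_1 = (-2, 2, -3, -2)
  u_2 = (-24/7, -4/7, 6/7, 11/7)
  u_3 = (-55/321, 508/321, 174/107, -220/321)

Orthogonality check:
  u_2 · u_1 = 0 (should be 0)
  u_3 · u_1 = 0 (should be 0)
  u_3 · u_2 = 0 (should be 0)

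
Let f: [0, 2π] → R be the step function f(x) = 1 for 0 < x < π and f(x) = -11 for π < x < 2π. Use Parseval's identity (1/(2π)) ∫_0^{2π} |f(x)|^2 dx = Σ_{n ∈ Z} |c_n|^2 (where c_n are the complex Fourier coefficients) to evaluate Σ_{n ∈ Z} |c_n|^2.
Σ |c_n|^2 = 61

Parseval equates the L^2 energy of f (normalised by 1/(2π)) with the ℓ^2 sum of its Fourier coefficients: (1/(2π)) ∫_0^{2π} |f|^2 = Σ |c_n|^2.
Compute the left side: (1/(2π)) [∫_0^π 1^2 dx + ∫_π^{2π} (-11)^2 dx] = (1/(2π)) · (1π + 121π) = (1 + 121)/2 = 61.
So Σ_{n ∈ Z} |c_n|^2 = 61.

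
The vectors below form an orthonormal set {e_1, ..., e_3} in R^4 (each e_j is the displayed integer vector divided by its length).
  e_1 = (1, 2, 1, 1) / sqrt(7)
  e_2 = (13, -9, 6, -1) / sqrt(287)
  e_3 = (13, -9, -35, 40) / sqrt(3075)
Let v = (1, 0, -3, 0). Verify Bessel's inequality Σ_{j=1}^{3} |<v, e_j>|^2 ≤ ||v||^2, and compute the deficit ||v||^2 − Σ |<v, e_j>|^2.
Σ |<v, e_j>|^2 = 389/75; ||v||^2 = 10; deficit = 361/75

Write each e_j = u_j / sqrt(<u_j, u_j>) where u_j is the displayed integer vector. Then <v, e_j> = <v, u_j> / sqrt(<u_j, u_j>), so |<v, e_j>|^2 = <v, u_j>^2 / <u_j, u_j>.
Coefficients: <v, e_1> = -2/sqrt(7), <v, e_2> = -5/sqrt(287), <v, e_3> = 118/sqrt(3075).
Square and sum: Σ |<v, e_j>|^2 = 389/75.
Compute ||v||^2 = v·v = 10.
Deficit = 10 − 389/75 = 361/75 ≥ 0, confirming Bessel's inequality. (The deficit equals ||v − Σ <v,e_j> e_j||^2, the squared distance from v to span{e_j}.)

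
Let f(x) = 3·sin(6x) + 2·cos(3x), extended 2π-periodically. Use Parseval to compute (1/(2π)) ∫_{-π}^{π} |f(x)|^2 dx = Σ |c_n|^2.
Σ |c_n|^2 = 13/2

Expand |f|^2 and use orthogonality of {sin(nx), cos(mx)} on [-π, π]:
  ∫_{-π}^{π} sin(nx)^2 dx = π, ∫ cos(mx)^2 dx = π, and cross terms integrate to 0.
So ∫_{-π}^{π} f(x)^2 dx = 3^2 · π + 2^2 · π = (9 + 4)π.
Divide by 2π: (9 + 4)/2 = 13/2.
By Parseval, this equals Σ |c_n|^2.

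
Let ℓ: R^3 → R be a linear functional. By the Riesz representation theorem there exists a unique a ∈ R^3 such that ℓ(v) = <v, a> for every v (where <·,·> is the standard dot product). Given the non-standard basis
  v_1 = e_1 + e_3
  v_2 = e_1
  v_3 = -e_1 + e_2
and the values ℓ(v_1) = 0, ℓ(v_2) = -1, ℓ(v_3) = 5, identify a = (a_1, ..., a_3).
a = (-1, 4, 1)

Write a = (a_1, ..., a_3) in the standard basis. For each basis vector v_i, ℓ(v_i) = <v_i, a> is a linear equation in the a_j's. Collect the n equations into a matrix system V a = ℓ, where row i of V is v_i (expressed in the standard basis). Since V is invertible (lower-triangular with 1s on the diagonal, up to permutation), solve by back-substitution:
  V =
[[1, 0, 1],
 [1, 0, 0],
 [-1, 1, 0]]
  V a = (0, -1, 5)
Solving gives a = (-1, 4, 1).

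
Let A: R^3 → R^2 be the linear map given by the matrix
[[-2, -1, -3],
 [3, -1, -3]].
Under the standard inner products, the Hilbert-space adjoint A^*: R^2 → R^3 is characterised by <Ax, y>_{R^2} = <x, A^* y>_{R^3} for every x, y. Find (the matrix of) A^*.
A^* = A^T =
[[-2, 3],
 [-1, -1],
 [-3, -3]]

For real matrices with standard dot products, the defining identity <Ax, y> = <x, A^* y> gives (Ax)^T y = x^T (A^*) y, i.e. x^T A^T y = x^T (A^*) y. Since this holds for all x, y, we must have A^* = A^T. Therefore
A^* =
[[-2, 3],
 [-1, -1],
 [-3, -3]].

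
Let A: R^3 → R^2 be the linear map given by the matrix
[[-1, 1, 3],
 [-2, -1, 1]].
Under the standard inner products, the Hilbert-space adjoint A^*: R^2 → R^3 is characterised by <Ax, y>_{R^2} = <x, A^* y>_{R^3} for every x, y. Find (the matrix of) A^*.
A^* = A^T =
[[-1, -2],
 [1, -1],
 [3, 1]]

For real matrices with standard dot products, the defining identity <Ax, y> = <x, A^* y> gives (Ax)^T y = x^T (A^*) y, i.e. x^T A^T y = x^T (A^*) y. Since this holds for all x, y, we must have A^* = A^T. Therefore
A^* =
[[-1, -2],
 [1, -1],
 [3, 1]].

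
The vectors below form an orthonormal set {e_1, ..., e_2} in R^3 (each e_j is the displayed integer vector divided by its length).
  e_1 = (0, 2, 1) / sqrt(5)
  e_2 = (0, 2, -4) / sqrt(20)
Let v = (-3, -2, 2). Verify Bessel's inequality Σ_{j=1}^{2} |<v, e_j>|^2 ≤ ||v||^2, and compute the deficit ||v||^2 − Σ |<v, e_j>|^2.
Σ |<v, e_j>|^2 = 8; ||v||^2 = 17; deficit = 9

Write each e_j = u_j / sqrt(<u_j, u_j>) where u_j is the displayed integer vector. Then <v, e_j> = <v, u_j> / sqrt(<u_j, u_j>), so |<v, e_j>|^2 = <v, u_j>^2 / <u_j, u_j>.
Coefficients: <v, e_1> = -2/sqrt(5), <v, e_2> = -12/sqrt(20).
Square and sum: Σ |<v, e_j>|^2 = 8.
Compute ||v||^2 = v·v = 17.
Deficit = 17 − 8 = 9 ≥ 0, confirming Bessel's inequality. (The deficit equals ||v − Σ <v,e_j> e_j||^2, the squared distance from v to span{e_j}.)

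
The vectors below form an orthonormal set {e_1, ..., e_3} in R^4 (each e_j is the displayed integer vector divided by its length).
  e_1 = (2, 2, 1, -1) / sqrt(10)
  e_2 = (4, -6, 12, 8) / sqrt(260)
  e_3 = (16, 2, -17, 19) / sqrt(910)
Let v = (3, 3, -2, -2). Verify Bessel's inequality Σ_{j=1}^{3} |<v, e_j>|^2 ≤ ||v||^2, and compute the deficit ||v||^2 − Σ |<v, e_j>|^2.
Σ |<v, e_j>|^2 = 177/7; ||v||^2 = 26; deficit = 5/7

Write each e_j = u_j / sqrt(<u_j, u_j>) where u_j is the displayed integer vector. Then <v, e_j> = <v, u_j> / sqrt(<u_j, u_j>), so |<v, e_j>|^2 = <v, u_j>^2 / <u_j, u_j>.
Coefficients: <v, e_1> = 12/sqrt(10), <v, e_2> = -46/sqrt(260), <v, e_3> = 50/sqrt(910).
Square and sum: Σ |<v, e_j>|^2 = 177/7.
Compute ||v||^2 = v·v = 26.
Deficit = 26 − 177/7 = 5/7 ≥ 0, confirming Bessel's inequality. (The deficit equals ||v − Σ <v,e_j> e_j||^2, the squared distance from v to span{e_j}.)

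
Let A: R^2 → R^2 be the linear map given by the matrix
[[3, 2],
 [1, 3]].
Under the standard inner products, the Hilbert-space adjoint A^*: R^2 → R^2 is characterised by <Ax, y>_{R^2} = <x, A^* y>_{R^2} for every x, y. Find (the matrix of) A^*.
A^* = A^T =
[[3, 1],
 [2, 3]]

For real matrices with standard dot products, the defining identity <Ax, y> = <x, A^* y> gives (Ax)^T y = x^T (A^*) y, i.e. x^T A^T y = x^T (A^*) y. Since this holds for all x, y, we must have A^* = A^T. Therefore
A^* =
[[3, 1],
 [2, 3]].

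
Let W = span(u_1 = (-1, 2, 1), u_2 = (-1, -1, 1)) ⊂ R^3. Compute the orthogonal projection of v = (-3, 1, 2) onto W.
proj_W(v) = (-5/2, 1, 5/2)

Set up U = [u_1 | ... | u_2] ∈ R^(3×2). The projector onto W = col(U) is P = U (U^T U)^(-1) U^T.
Compute U^T U =
  [6, 0]
  [0, 3],
and U^T v = (7, 4).
Solve U^T U · c = U^T v for the coefficients: c = (7/6, 4/3). The projection is proj_W(v) = U c.
Check: (v - proj_W(v)) · u_1 = 0  (should be 0).
Check: (v - proj_W(v)) · u_2 = 0  (should be 0).
Result: proj_W(v) = (-5/2, 1, 5/2).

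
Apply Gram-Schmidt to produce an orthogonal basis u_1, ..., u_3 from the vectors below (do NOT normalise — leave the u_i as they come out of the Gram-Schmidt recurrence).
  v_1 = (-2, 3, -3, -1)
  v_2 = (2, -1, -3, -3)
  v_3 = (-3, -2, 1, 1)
Orthogonal basis:
  u_1 = (-2, 3, -3, -1)
  u_2 = (56/23, -38/23, -54/23, -64/23)
  u_3 = (-7/3, -13/6, -1/2, -1/3)

Apply the Gram-Schmidt recurrence
  u_1 = v_1
  u_i = v_i − Σ_{j<i} ((v_i · u_j) / (u_j · u_j)) · u_j.

Step by step this gives:
  u_1 = (-2, 3, -3, -1)
  u_2 = (56/23, -38/23, -54/23, -64/23)
  u_3 = (-7/3, -13/6, -1/2, -1/3)

Orthogonality check:
  u_2 · u_1 = 0 (should be 0)
  u_3 · u_1 = 0 (should be 0)
  u_3 · u_2 = 0 (should be 0)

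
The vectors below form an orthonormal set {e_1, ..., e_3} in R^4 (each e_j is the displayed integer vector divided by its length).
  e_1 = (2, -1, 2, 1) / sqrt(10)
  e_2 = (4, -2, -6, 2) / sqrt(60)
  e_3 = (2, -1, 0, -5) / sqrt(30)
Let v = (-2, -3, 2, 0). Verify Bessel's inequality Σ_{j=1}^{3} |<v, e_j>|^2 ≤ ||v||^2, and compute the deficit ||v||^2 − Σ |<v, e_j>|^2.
Σ |<v, e_j>|^2 = 21/5; ||v||^2 = 17; deficit = 64/5

Write each e_j = u_j / sqrt(<u_j, u_j>) where u_j is the displayed integer vector. Then <v, e_j> = <v, u_j> / sqrt(<u_j, u_j>), so |<v, e_j>|^2 = <v, u_j>^2 / <u_j, u_j>.
Coefficients: <v, e_1> = 3/sqrt(10), <v, e_2> = -14/sqrt(60), <v, e_3> = -1/sqrt(30).
Square and sum: Σ |<v, e_j>|^2 = 21/5.
Compute ||v||^2 = v·v = 17.
Deficit = 17 − 21/5 = 64/5 ≥ 0, confirming Bessel's inequality. (The deficit equals ||v − Σ <v,e_j> e_j||^2, the squared distance from v to span{e_j}.)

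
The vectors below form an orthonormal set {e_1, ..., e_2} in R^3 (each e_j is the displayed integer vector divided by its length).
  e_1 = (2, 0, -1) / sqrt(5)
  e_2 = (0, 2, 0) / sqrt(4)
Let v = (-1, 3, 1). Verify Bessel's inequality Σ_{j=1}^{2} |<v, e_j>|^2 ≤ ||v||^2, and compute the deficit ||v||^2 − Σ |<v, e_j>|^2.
Σ |<v, e_j>|^2 = 54/5; ||v||^2 = 11; deficit = 1/5

Write each e_j = u_j / sqrt(<u_j, u_j>) where u_j is the displayed integer vector. Then <v, e_j> = <v, u_j> / sqrt(<u_j, u_j>), so |<v, e_j>|^2 = <v, u_j>^2 / <u_j, u_j>.
Coefficients: <v, e_1> = -3/sqrt(5), <v, e_2> = 6/sqrt(4).
Square and sum: Σ |<v, e_j>|^2 = 54/5.
Compute ||v||^2 = v·v = 11.
Deficit = 11 − 54/5 = 1/5 ≥ 0, confirming Bessel's inequality. (The deficit equals ||v − Σ <v,e_j> e_j||^2, the squared distance from v to span{e_j}.)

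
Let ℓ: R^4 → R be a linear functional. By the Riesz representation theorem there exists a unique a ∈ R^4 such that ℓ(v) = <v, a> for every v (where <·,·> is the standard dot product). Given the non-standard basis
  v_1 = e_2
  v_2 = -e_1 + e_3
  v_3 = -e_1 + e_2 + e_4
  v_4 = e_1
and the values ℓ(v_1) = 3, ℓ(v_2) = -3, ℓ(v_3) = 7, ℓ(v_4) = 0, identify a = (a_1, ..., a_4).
a = (0, 3, -3, 4)

Write a = (a_1, ..., a_4) in the standard basis. For each basis vector v_i, ℓ(v_i) = <v_i, a> is a linear equation in the a_j's. Collect the n equations into a matrix system V a = ℓ, where row i of V is v_i (expressed in the standard basis). Since V is invertible (lower-triangular with 1s on the diagonal, up to permutation), solve by back-substitution:
  V =
[[0, 1, 0, 0],
 [-1, 0, 1, 0],
 [-1, 1, 0, 1],
 [1, 0, 0, 0]]
  V a = (3, -3, 7, 0)
Solving gives a = (0, 3, -3, 4).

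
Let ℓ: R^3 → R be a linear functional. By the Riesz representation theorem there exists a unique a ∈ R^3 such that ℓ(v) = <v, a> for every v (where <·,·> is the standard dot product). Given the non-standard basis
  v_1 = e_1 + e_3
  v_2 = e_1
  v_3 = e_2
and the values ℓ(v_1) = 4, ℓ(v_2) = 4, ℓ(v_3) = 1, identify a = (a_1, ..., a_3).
a = (4, 1, 0)

Write a = (a_1, ..., a_3) in the standard basis. For each basis vector v_i, ℓ(v_i) = <v_i, a> is a linear equation in the a_j's. Collect the n equations into a matrix system V a = ℓ, where row i of V is v_i (expressed in the standard basis). Since V is invertible (lower-triangular with 1s on the diagonal, up to permutation), solve by back-substitution:
  V =
[[1, 0, 1],
 [1, 0, 0],
 [0, 1, 0]]
  V a = (4, 4, 1)
Solving gives a = (4, 1, 0).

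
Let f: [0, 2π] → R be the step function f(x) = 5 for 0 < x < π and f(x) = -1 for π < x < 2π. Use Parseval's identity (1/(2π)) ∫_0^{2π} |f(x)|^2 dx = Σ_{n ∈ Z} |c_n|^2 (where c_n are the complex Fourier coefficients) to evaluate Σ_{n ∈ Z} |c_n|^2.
Σ |c_n|^2 = 13

Parseval equates the L^2 energy of f (normalised by 1/(2π)) with the ℓ^2 sum of its Fourier coefficients: (1/(2π)) ∫_0^{2π} |f|^2 = Σ |c_n|^2.
Compute the left side: (1/(2π)) [∫_0^π 5^2 dx + ∫_π^{2π} (-1)^2 dx] = (1/(2π)) · (25π + 1π) = (25 + 1)/2 = 13.
So Σ_{n ∈ Z} |c_n|^2 = 13.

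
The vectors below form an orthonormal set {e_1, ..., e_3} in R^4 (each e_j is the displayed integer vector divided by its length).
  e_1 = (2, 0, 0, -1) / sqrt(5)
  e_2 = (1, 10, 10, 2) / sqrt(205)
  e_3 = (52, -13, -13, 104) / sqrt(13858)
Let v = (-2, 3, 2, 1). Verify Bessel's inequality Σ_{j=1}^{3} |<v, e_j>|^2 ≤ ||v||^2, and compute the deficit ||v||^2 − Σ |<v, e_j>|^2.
Σ |<v, e_j>|^2 = 35/2; ||v||^2 = 18; deficit = 1/2

Write each e_j = u_j / sqrt(<u_j, u_j>) where u_j is the displayed integer vector. Then <v, e_j> = <v, u_j> / sqrt(<u_j, u_j>), so |<v, e_j>|^2 = <v, u_j>^2 / <u_j, u_j>.
Coefficients: <v, e_1> = -5/sqrt(5), <v, e_2> = 50/sqrt(205), <v, e_3> = -65/sqrt(13858).
Square and sum: Σ |<v, e_j>|^2 = 35/2.
Compute ||v||^2 = v·v = 18.
Deficit = 18 − 35/2 = 1/2 ≥ 0, confirming Bessel's inequality. (The deficit equals ||v − Σ <v,e_j> e_j||^2, the squared distance from v to span{e_j}.)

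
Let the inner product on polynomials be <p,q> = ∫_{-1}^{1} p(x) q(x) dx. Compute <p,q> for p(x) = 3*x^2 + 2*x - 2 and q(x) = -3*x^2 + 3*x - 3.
<p,q> = 52/5

Expand the product: p(x)·q(x) = -9*x^4 + 3*x^3 + 3*x^2 - 12*x + 6.
∫_{-1}^{1} of each monomial x^k gives [2/(k+1) if k even, 0 if k odd]. Integrating term-by-term (or equivalently evaluating the antiderivative F(x) = -9*x^5/5 + 3*x^4/4 + x^3 - 6*x^2 + 6*x at the endpoints):
  F(1) − F(−1) = -1/20 − (-209/20) = 52/5.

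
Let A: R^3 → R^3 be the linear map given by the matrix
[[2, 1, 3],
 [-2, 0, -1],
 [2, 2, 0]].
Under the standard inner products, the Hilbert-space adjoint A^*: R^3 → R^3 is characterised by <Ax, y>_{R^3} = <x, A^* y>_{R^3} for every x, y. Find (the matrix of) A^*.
A^* = A^T =
[[2, -2, 2],
 [1, 0, 2],
 [3, -1, 0]]

For real matrices with standard dot products, the defining identity <Ax, y> = <x, A^* y> gives (Ax)^T y = x^T (A^*) y, i.e. x^T A^T y = x^T (A^*) y. Since this holds for all x, y, we must have A^* = A^T. Therefore
A^* =
[[2, -2, 2],
 [1, 0, 2],
 [3, -1, 0]].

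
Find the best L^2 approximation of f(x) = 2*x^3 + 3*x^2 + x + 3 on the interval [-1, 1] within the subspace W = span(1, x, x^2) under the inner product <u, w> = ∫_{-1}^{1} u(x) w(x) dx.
g(x) = 3*x^2 + 11*x/5 + 3

The best approximation g ∈ W is the orthogonal projection of f onto W. Writing g = a_0 + a_1 x + a_2 x^2, the coefficients solve the normal equations G · a = b where
  G_{ij} = <φ_i, φ_j> and b_i = <f, φ_i>, with φ_0 = 1, φ_1 = x, φ_2 = x^2.
G =
  [2, 0, 2/3]
  [0, 2/3, 0]
  [2/3, 0, 2/5],
b = (8, 22/15, 16/5).
Solving gives a_0 = 3, a_1 = 11/5, a_2 = 3, so
  g(x) = 3*x^2 + 11*x/5 + 3.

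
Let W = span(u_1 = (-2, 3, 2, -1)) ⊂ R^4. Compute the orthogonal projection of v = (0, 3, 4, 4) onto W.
proj_W(v) = (-13/9, 13/6, 13/9, -13/18)

Set up U = [u_1 | ... | u_1] ∈ R^(4×1). The projector onto W = col(U) is P = U (U^T U)^(-1) U^T.
Compute U^T U =
  [18],
and U^T v = (13).
Solve U^T U · c = U^T v for the coefficients: c = (13/18). The projection is proj_W(v) = U c.
Check: (v - proj_W(v)) · u_1 = 0  (should be 0).
Result: proj_W(v) = (-13/9, 13/6, 13/9, -13/18).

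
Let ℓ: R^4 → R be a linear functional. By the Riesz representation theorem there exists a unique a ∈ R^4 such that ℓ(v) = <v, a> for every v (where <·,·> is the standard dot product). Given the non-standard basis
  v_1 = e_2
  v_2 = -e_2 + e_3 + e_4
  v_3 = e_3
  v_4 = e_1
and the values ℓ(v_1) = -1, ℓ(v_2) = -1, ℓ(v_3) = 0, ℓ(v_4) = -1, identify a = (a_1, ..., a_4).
a = (-1, -1, 0, -2)

Write a = (a_1, ..., a_4) in the standard basis. For each basis vector v_i, ℓ(v_i) = <v_i, a> is a linear equation in the a_j's. Collect the n equations into a matrix system V a = ℓ, where row i of V is v_i (expressed in the standard basis). Since V is invertible (lower-triangular with 1s on the diagonal, up to permutation), solve by back-substitution:
  V =
[[0, 1, 0, 0],
 [0, -1, 1, 1],
 [0, 0, 1, 0],
 [1, 0, 0, 0]]
  V a = (-1, -1, 0, -1)
Solving gives a = (-1, -1, 0, -2).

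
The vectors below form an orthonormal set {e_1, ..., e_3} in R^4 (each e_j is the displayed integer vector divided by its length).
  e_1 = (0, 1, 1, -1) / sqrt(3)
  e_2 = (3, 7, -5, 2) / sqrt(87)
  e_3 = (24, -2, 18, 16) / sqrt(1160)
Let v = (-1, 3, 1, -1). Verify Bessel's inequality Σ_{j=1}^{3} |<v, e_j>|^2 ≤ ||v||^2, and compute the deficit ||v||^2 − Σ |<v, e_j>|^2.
Σ |<v, e_j>|^2 = 52/5; ||v||^2 = 12; deficit = 8/5

Write each e_j = u_j / sqrt(<u_j, u_j>) where u_j is the displayed integer vector. Then <v, e_j> = <v, u_j> / sqrt(<u_j, u_j>), so |<v, e_j>|^2 = <v, u_j>^2 / <u_j, u_j>.
Coefficients: <v, e_1> = 5/sqrt(3), <v, e_2> = 11/sqrt(87), <v, e_3> = -28/sqrt(1160).
Square and sum: Σ |<v, e_j>|^2 = 52/5.
Compute ||v||^2 = v·v = 12.
Deficit = 12 − 52/5 = 8/5 ≥ 0, confirming Bessel's inequality. (The deficit equals ||v − Σ <v,e_j> e_j||^2, the squared distance from v to span{e_j}.)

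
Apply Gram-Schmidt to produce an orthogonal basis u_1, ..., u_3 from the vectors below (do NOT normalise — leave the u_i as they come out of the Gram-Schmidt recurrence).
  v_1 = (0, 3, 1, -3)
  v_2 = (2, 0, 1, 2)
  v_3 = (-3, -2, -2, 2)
Orthogonal basis:
  u_1 = (0, 3, 1, -3)
  u_2 = (2, 15/19, 24/19, 23/19)
  u_3 = (-1, 1, 0, 1)

Apply the Gram-Schmidt recurrence
  u_1 = v_1
  u_i = v_i − Σ_{j<i} ((v_i · u_j) / (u_j · u_j)) · u_j.

Step by step this gives:
  u_1 = (0, 3, 1, -3)
  u_2 = (2, 15/19, 24/19, 23/19)
  u_3 = (-1, 1, 0, 1)

Orthogonality check:
  u_2 · u_1 = 0 (should be 0)
  u_3 · u_1 = 0 (should be 0)
  u_3 · u_2 = 0 (should be 0)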